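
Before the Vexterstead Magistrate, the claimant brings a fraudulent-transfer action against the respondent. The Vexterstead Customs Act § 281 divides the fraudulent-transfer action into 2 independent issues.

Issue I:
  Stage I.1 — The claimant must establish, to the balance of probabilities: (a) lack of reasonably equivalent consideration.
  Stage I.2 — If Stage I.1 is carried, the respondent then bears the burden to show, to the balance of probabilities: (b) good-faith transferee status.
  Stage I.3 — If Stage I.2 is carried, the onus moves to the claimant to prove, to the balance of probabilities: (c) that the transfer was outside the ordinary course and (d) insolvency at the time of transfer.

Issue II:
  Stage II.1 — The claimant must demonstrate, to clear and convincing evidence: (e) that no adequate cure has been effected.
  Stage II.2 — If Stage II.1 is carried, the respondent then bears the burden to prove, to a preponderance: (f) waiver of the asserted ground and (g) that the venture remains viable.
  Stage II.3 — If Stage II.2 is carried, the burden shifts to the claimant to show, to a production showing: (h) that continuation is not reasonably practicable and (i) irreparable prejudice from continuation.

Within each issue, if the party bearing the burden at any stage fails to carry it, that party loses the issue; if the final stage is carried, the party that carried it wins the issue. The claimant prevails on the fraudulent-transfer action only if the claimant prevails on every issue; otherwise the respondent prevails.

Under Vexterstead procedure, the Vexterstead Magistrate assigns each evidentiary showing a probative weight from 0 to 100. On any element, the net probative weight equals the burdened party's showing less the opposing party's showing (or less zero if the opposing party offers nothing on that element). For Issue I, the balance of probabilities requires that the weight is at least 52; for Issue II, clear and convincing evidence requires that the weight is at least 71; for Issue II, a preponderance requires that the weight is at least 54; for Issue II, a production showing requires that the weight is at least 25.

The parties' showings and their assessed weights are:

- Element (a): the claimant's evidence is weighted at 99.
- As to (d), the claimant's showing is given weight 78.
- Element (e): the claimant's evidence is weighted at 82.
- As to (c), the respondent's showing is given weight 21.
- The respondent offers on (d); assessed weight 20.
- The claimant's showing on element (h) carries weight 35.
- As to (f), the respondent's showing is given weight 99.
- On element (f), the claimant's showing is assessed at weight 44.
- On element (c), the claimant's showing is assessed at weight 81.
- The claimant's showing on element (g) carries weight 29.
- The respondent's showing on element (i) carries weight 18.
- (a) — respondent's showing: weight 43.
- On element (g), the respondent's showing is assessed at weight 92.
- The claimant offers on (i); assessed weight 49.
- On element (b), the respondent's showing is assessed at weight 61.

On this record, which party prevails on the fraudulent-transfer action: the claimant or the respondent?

— Issue I —
Stage I.1 (claimant, the balance of probabilities, weight is at least 52): (a) net 99−43=56 ≥ 52 — meets.
  Stage I.1 is satisfied; the onus moves to the respondent.
Stage I.2 (respondent, the balance of probabilities, weight is at least 52): (b) 61 ≥ 52 — meets.
  All elements met. The burden passes to the claimant.
Stage I.3 (claimant, the balance of probabilities, weight is at least 52): (c) net 81−21=60 ≥ 52 — meets; (d) net 78−20=58 ≥ 52 — meets.
  All elements met at the final stage.
All stages carried — the claimant prevails on this issue.
— Issue II —
At Stage II.1 the claimant must meet clear and convincing evidence (weight is at least 71): on (e) the weight is 82, which does reach 71, so (e) meets the standard.
  Stage II.1 carried; the burden shifts to the respondent.
At Stage II.2 the respondent must meet a preponderance (weight is at least 54): on (f) the weight is 99 less the opposing 44 gives net 55, which does reach 54, so (f) meets the standard; on (g) the weight is 92 less the opposing 29 gives net 63, which does reach 54, so (g) meets the standard.
  Stage II.2 carried; the burden shifts to the claimant.
At Stage II.3 the claimant must meet a production showing (weight is at least 25): on (h) the weight is 35, which does reach 25, so (h) meets the standard; on (i) the weight is 49 less the opposing 18 gives net 31, ≥ 25, so (i) meets the standard.
  The claimant carries the last stage.
All stages carried — the claimant prevails on this issue.
Per-issue: Issue I → claimant; Issue II → claimant. The claimant must prevail on every issue; overall, the claimant prevails.

claimant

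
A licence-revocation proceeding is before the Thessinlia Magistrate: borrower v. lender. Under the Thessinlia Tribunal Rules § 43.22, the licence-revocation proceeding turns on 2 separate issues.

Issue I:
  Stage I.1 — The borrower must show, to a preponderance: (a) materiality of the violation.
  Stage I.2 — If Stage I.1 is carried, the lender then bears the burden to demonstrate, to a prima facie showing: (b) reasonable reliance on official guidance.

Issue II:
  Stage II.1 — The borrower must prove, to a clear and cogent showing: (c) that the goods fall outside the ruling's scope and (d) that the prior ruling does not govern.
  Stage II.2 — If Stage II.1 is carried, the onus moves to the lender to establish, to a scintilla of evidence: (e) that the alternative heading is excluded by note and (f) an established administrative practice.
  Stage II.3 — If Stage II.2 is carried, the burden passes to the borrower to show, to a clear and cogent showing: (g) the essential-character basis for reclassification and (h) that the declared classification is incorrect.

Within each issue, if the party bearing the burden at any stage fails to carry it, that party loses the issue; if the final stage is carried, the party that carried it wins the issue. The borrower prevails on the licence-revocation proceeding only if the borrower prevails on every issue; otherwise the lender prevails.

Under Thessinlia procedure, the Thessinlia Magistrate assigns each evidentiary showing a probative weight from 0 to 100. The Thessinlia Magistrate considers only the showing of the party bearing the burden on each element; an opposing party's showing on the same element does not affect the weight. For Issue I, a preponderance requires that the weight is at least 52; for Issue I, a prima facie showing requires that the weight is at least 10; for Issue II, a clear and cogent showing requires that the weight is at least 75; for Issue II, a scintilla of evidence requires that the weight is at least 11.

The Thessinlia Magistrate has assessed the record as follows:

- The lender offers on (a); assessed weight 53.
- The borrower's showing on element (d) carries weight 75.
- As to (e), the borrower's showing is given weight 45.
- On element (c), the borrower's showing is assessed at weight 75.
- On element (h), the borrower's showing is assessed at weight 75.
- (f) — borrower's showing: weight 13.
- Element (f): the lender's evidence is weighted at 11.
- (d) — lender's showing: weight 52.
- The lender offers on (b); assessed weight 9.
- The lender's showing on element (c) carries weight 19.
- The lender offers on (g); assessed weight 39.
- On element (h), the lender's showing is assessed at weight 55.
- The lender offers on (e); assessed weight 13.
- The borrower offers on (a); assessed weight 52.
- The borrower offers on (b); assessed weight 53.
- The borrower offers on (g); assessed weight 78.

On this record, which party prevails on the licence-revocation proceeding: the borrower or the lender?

— Issue I —
Stage I.1 (borrower, a preponderance, weight is at least 52): (a) 52 (lender's 53 disregarded) ≥ 52 — meets.
  Stage I.1 is satisfied; the onus moves to the lender.
Stage I.2 (lender, a prima facie showing, weight is at least 10): (b) 9 (borrower's 53 disregarded) < 10 — fails.
  The lender does not carry Stage I.2.
The analysis ends at Stage I.2; the borrower prevails on this issue.
— Issue II —
Stage II.1 (borrower, a clear and cogent showing, weight is at least 75): (c) 75 (lender's 19 disregarded) ≥ 75 — meets; (d) 75 (lender's 52 disregarded) ≥ 75 — meets.
  Stage II.1 is satisfied; the onus moves to the lender.
Stage II.2 (lender, a scintilla of evidence, weight is at least 11): (e) 13 (borrower's 45 disregarded) ≥ 11 — meets; (f) 11 (borrower's 13 disregarded) ≥ 11 — meets.
  The lender carries Stage II.2; the borrower now bears the burden.
Stage II.3 (borrower, a clear and cogent showing, weight is at least 75): (g) 78 (lender's 39 disregarded) ≥ 75 — meets; (h) 75 (lender's 55 disregarded) ≥ 75 — meets.
  All elements met at the final stage.
With every stage satisfied, the borrower prevails on this issue.
Per-issue: Issue I → borrower; Issue II → borrower. The borrower must prevail on every issue; overall, the borrower prevails.

borrower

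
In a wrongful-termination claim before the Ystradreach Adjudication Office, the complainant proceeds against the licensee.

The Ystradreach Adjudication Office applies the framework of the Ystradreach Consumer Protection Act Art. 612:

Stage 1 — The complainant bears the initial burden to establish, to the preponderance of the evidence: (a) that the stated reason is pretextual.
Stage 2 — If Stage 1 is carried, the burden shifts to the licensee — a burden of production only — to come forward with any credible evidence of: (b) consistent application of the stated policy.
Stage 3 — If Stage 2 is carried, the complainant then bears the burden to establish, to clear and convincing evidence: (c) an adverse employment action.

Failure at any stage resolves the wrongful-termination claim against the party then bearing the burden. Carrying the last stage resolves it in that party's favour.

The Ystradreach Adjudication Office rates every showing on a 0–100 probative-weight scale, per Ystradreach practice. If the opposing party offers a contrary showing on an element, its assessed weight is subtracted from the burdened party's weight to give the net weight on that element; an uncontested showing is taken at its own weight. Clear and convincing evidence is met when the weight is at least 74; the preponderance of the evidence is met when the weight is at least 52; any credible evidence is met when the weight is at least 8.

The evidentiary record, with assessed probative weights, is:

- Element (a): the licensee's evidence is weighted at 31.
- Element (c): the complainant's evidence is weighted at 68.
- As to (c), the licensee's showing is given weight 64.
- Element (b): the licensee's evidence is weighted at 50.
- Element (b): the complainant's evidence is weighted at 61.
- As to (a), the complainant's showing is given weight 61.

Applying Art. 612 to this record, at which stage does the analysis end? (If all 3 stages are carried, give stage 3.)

At Stage 1 the complainant must meet the preponderance of the evidence (weight is at least 52): on (a) the weight is 61 less the opposing 31 gives net 30, < 52, so (a) does not meet the standard.
  Not every element is met, so the complainant fails to carry Stage 1.
So the licensee prevails.

stage 1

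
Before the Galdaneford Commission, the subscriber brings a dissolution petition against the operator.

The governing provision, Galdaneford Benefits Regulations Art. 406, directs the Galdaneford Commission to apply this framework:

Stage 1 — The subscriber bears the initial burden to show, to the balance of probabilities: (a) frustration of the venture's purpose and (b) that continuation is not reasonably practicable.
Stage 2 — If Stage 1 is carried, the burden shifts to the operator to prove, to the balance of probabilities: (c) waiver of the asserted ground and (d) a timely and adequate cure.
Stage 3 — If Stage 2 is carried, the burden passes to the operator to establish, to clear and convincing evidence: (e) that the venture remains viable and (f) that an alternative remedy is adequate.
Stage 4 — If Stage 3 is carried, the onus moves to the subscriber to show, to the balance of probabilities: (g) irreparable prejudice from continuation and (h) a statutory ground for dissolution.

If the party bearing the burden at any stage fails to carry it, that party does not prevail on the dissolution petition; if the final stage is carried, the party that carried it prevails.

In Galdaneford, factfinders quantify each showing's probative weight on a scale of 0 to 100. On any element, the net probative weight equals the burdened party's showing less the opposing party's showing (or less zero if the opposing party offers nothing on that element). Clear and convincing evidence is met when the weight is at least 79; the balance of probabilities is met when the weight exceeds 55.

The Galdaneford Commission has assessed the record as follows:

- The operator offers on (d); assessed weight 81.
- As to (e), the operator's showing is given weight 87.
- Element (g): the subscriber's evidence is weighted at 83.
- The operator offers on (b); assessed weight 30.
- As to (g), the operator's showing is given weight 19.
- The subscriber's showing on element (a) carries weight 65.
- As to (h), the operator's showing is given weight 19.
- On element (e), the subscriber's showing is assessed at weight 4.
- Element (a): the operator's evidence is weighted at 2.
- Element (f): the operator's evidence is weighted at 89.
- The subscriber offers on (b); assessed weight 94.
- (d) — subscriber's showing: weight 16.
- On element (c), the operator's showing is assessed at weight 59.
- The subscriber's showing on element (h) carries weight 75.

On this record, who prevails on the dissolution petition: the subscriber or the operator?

Stage 1 (subscriber, the balance of probabilities, weight exceeds 55): (a) net 65−2=63 > 55 — meets; (b) net 94−30=64 > 55 — meets.
  Stage 1 is satisfied; the onus moves to the operator.
Stage 2 (operator, the balance of probabilities, weight exceeds 55): (c) 59 > 55 — meets; (d) net 81−16=65 > 55 — meets.
  All elements met. The operator retains the burden for Stage 3.
Stage 3 (operator, clear and convincing evidence, weight is at least 79): (e) net 87−4=83 ≥ 79 — meets; (f) 89 ≥ 79 — meets.
  Stage 3 is satisfied; the onus moves to the subscriber.
Stage 4 (subscriber, the balance of probabilities, weight exceeds 55): (g) net 83−19=64 > 55 — meets; (h) net 75−19=56 > 55 — meets.
  All elements met at the final stage.
Every stage carried; the subscriber prevails.

subscriber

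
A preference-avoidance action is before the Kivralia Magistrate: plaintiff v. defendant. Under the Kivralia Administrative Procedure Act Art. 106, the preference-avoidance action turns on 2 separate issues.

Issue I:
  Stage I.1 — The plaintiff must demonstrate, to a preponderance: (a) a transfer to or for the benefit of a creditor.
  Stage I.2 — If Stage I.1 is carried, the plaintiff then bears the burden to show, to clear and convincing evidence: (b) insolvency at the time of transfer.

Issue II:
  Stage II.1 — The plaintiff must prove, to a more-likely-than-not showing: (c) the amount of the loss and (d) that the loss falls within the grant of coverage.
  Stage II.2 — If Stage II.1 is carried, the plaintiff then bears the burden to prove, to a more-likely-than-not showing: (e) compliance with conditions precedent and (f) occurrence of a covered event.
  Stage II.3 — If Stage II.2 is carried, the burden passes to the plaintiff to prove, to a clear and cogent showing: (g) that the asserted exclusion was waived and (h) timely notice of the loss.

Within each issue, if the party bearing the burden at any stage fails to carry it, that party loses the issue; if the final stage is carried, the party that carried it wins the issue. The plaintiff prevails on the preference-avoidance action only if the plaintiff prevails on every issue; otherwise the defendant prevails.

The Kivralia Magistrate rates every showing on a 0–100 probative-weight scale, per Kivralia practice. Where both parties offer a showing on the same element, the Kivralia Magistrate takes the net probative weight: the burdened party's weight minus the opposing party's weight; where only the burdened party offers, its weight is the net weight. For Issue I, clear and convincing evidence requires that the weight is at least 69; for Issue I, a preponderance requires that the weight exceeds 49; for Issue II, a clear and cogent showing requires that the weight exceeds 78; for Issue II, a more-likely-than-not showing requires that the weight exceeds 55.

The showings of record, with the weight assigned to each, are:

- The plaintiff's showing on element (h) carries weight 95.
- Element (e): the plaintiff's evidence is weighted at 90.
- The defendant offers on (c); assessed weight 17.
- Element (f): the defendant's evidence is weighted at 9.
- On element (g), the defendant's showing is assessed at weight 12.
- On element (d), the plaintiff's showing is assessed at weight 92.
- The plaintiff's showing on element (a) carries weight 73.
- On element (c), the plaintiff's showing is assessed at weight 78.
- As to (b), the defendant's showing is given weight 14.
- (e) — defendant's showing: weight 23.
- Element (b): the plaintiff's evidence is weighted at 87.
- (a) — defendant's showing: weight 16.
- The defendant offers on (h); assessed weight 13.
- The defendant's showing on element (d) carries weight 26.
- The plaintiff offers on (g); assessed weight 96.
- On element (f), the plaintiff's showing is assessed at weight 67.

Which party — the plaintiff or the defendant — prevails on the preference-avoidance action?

— Issue I —
Stage I.1 (plaintiff, a preponderance, weight exceeds 49): (a) net 73−16=57 > 49 — meets.
  Stage I.1 is satisfied; the plaintiff continues to bear the burden.
Stage I.2 (plaintiff, clear and convincing evidence, weight is at least 69): (b) net 87−14=73 ≥ 69 — meets.
  All elements met at the final stage.
With every stage satisfied, the plaintiff prevails on this issue.
— Issue II —
Stage II.1 — burden on plaintiff; standard: a more-likely-than-not showing (weight exceeds 55).
    (c): 78 − 17 = 61 > 55 [met]
    (d): 92 − 26 = 66 > 55 [met]
  Stage II.1 carried; the burden remains with the plaintiff.
Stage II.2 — burden on plaintiff; standard: a more-likely-than-not showing (weight exceeds 55).
    (e): 90 − 23 = 67 > 55 [met]
    (f): 67 − 9 = 58 > 55 [met]
  All elements met. The plaintiff retains the burden for Stage II.3.
Stage II.3 — burden on plaintiff; standard: a clear and cogent showing (weight exceeds 78).
    (g): 96 − 12 = 84 > 78 [met]
    (h): 95 − 13 = 82 > 78 [met]
  All elements met at the final stage.
Every stage carried; the plaintiff prevails on this issue.
Per-issue: Issue I → plaintiff; Issue II → plaintiff. The plaintiff must prevail on every issue; overall, the plaintiff prevails.

plaintiff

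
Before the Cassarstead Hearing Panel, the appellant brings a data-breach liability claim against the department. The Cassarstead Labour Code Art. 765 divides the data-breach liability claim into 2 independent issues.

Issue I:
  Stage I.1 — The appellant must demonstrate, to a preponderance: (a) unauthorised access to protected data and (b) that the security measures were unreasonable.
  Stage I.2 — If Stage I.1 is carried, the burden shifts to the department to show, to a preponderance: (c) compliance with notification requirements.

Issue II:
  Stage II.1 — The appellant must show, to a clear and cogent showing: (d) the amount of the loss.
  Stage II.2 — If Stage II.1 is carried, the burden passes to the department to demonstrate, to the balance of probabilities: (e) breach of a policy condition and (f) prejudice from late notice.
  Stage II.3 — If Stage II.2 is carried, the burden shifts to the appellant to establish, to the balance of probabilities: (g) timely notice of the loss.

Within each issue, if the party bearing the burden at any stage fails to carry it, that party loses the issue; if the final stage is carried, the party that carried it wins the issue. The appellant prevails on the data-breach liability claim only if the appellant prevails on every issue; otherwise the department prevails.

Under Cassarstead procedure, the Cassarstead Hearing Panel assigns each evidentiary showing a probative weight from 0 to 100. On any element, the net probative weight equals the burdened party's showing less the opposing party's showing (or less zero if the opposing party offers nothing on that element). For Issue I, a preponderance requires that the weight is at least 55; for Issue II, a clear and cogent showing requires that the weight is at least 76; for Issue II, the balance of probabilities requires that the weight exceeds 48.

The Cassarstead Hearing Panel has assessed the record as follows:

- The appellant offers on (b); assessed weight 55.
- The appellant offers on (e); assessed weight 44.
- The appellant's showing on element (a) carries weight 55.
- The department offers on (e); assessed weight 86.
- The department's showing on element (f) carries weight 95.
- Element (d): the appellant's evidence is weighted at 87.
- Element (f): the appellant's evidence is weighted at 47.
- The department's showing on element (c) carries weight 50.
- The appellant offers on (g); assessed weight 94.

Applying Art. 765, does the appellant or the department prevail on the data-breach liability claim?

appellant

— Issue I —
Stage I.1 (appellant, a preponderance, weight is at least 55): (a) 55 ≥ 55 — meets; (b) 55 ≥ 55 — meets.
  The appellant carries Stage I.1; the department now bears the burden.
Stage I.2 (department, a preponderance, weight is at least 55): (c) 50 < 55 — fails.
  Not every element is met, so the department fails to carry Stage I.2.
So the appellant prevails on this issue.
— Issue II —
Stage II.1 (appellant, a clear and cogent showing, weight is at least 76): (d) 87 ≥ 76 — meets.
  All elements met. The burden passes to the department.
Stage II.2 (department, the balance of probabilities, weight exceeds 48): (e) net 86−44=42 ≤ 48 — fails; (f) net 95−47=48 ≤ 48 — fails.
  The department does not carry Stage II.2.
So the appellant prevails on this issue.
Per-issue: Issue I → appellant; Issue II → appellant. The appellant must prevail on every issue; overall, the appellant prevails.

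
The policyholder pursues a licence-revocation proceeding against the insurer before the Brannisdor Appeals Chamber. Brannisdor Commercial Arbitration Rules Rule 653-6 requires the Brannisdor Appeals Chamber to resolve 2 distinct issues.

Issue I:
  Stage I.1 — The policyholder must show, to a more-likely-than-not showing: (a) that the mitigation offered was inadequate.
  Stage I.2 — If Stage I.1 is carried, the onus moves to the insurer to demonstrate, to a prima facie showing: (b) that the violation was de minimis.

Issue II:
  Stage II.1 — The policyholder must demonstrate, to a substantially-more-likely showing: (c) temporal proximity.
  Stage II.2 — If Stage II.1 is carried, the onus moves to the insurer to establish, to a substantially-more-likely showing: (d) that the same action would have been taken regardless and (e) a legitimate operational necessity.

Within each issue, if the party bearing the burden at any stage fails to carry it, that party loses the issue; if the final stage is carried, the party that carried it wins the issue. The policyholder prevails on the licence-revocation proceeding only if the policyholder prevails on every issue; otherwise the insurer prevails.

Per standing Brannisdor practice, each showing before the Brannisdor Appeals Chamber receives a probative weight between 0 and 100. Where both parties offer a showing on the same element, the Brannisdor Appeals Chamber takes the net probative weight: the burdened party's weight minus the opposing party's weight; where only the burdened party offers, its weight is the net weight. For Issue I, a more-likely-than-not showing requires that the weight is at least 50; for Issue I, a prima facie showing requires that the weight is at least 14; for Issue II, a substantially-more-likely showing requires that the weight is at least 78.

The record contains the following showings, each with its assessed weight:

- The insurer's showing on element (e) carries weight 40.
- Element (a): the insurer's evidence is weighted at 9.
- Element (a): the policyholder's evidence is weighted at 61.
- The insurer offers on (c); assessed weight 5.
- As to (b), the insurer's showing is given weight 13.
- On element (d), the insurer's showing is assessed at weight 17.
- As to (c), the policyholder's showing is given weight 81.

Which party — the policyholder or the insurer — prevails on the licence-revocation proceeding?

insurer

— Issue I —
At Stage I.1 the policyholder must meet a more-likely-than-not showing (weight is at least 50): on (a) the weight is 61 less the opposing 9 gives net 52, which does reach 50, so (a) meets the standard.
  All elements met. The burden passes to the insurer.
At Stage I.2 the insurer must meet a prima facie showing (weight is at least 14): on (b) the weight is 13, < 14, so (b) does not meet the standard.
  Stage I.2 not carried; the insurer fails its burden.
The analysis ends at Stage I.2; the policyholder prevails on this issue.
— Issue II —
Stage II.1 (policyholder, a substantially-more-likely showing, weight is at least 78): (c) net 81−5=76 < 78 — fails.
  Not every element is met, so the policyholder fails to carry Stage II.1.
The insurer prevails on this issue.
Per-issue: Issue I → policyholder; Issue II → insurer. The policyholder must prevail on every issue; overall, the insurer prevails.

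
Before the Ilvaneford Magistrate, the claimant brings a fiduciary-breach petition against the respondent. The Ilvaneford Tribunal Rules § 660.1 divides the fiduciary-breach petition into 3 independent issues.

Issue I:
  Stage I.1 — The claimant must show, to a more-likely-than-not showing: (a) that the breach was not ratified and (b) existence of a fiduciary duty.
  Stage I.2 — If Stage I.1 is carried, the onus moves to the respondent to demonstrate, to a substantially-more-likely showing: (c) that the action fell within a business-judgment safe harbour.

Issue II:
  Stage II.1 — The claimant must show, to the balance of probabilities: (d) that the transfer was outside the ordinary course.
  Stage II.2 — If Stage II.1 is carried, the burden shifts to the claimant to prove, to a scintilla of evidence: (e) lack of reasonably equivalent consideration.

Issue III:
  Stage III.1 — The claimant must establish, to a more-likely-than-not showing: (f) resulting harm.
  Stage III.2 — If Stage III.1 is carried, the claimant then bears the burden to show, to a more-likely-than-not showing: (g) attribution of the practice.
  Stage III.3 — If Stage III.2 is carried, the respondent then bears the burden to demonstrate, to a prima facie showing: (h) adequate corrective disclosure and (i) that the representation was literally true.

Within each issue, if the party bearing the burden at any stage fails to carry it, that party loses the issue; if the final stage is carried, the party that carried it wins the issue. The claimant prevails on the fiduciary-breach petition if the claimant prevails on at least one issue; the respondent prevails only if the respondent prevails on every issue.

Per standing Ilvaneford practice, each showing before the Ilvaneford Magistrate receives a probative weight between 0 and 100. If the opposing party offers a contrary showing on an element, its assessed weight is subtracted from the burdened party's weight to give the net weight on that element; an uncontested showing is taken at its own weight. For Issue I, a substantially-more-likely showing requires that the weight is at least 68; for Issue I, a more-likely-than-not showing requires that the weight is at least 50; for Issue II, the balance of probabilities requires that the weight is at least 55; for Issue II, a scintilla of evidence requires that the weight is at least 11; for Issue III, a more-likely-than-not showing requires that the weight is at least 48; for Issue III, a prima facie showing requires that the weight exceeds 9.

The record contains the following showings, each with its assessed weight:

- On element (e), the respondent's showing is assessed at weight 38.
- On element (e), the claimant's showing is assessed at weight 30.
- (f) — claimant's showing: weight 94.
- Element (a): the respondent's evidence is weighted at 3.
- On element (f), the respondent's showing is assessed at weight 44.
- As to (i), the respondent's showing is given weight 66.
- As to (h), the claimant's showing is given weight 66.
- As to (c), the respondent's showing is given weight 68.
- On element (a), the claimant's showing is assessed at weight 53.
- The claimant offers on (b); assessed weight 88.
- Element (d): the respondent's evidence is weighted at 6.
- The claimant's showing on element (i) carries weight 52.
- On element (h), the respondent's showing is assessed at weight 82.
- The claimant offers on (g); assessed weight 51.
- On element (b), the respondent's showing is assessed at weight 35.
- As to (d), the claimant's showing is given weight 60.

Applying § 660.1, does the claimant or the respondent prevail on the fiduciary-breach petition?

— Issue I —
Stage I.1 (claimant, a more-likely-than-not showing, weight is at least 50): (a) net 53−3=50 ≥ 50 — meets; (b) net 88−35=53 ≥ 50 — meets.
  Stage I.1 is satisfied; the onus moves to the respondent.
Stage I.2 (respondent, a substantially-more-likely showing, weight is at least 68): (c) 68 ≥ 68 — meets.
  All elements met at the final stage.
All stages carried — the respondent prevails on this issue.
— Issue II —
Stage II.1 (claimant, the balance of probabilities, weight is at least 55): (d) net 60−6=54 < 55 — fails.
  The claimant does not carry Stage II.1.
The analysis ends at Stage II.1; the respondent prevails on this issue.
— Issue III —
Stage III.1 (claimant, a more-likely-than-not showing, weight is at least 48): (f) net 94−44=50 ≥ 48 — meets.
  All elements met. The claimant retains the burden for Stage III.2.
Stage III.2 (claimant, a more-likely-than-not showing, weight is at least 48): (g) 51 ≥ 48 — meets.
  Stage III.2 carried; the burden shifts to the respondent.
Stage III.3 (respondent, a prima facie showing, weight exceeds 9): (h) net 82−66=16 > 9 — meets; (i) net 66−52=14 > 9 — meets.
  All elements met at the final stage.
Every stage carried; the respondent prevails on this issue.
Per-issue: Issue I → respondent; Issue II → respondent; Issue III → respondent. The claimant must prevail on at least one issue; overall, the respondent prevails.

respondent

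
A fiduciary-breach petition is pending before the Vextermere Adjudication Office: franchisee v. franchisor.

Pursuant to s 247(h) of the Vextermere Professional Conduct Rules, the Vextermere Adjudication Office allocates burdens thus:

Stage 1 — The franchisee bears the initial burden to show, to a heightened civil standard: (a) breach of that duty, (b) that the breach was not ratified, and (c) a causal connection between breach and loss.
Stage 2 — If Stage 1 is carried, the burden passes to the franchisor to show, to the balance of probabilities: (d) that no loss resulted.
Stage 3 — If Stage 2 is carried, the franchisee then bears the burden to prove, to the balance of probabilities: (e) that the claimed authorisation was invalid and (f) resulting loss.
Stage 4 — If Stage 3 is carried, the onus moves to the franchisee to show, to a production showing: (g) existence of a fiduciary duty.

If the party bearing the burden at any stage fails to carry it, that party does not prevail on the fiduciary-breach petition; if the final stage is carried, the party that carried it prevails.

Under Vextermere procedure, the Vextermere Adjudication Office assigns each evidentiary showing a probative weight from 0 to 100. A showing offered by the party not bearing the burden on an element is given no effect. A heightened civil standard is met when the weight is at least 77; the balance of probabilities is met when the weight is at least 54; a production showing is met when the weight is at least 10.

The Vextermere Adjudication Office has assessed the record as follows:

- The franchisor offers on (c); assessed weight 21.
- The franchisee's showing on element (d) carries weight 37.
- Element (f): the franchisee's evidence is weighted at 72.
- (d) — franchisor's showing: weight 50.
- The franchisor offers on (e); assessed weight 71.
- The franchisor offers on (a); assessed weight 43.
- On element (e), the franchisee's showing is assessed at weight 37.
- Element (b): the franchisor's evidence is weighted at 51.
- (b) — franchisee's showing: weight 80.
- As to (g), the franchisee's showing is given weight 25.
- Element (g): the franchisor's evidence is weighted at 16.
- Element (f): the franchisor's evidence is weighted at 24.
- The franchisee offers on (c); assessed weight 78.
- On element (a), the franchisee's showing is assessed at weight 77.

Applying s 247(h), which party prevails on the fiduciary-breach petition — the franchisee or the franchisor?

Stage 1 (franchisee, a heightened civil standard, weight is at least 77): (a) 77 (franchisor's 43 disregarded) ≥ 77 — meets; (b) 80 (franchisor's 51 disregarded) ≥ 77 — meets; (c) 78 (franchisor's 21 disregarded) ≥ 77 — meets.
  All elements met. The burden passes to the franchisor.
Stage 2 (franchisor, the balance of probabilities, weight is at least 54): (d) 50 (franchisee's 37 disregarded) < 54 — fails.
  Stage 2 not carried; the franchisor fails its burden.
The analysis ends at Stage 2; the franchisee prevails.

franchisee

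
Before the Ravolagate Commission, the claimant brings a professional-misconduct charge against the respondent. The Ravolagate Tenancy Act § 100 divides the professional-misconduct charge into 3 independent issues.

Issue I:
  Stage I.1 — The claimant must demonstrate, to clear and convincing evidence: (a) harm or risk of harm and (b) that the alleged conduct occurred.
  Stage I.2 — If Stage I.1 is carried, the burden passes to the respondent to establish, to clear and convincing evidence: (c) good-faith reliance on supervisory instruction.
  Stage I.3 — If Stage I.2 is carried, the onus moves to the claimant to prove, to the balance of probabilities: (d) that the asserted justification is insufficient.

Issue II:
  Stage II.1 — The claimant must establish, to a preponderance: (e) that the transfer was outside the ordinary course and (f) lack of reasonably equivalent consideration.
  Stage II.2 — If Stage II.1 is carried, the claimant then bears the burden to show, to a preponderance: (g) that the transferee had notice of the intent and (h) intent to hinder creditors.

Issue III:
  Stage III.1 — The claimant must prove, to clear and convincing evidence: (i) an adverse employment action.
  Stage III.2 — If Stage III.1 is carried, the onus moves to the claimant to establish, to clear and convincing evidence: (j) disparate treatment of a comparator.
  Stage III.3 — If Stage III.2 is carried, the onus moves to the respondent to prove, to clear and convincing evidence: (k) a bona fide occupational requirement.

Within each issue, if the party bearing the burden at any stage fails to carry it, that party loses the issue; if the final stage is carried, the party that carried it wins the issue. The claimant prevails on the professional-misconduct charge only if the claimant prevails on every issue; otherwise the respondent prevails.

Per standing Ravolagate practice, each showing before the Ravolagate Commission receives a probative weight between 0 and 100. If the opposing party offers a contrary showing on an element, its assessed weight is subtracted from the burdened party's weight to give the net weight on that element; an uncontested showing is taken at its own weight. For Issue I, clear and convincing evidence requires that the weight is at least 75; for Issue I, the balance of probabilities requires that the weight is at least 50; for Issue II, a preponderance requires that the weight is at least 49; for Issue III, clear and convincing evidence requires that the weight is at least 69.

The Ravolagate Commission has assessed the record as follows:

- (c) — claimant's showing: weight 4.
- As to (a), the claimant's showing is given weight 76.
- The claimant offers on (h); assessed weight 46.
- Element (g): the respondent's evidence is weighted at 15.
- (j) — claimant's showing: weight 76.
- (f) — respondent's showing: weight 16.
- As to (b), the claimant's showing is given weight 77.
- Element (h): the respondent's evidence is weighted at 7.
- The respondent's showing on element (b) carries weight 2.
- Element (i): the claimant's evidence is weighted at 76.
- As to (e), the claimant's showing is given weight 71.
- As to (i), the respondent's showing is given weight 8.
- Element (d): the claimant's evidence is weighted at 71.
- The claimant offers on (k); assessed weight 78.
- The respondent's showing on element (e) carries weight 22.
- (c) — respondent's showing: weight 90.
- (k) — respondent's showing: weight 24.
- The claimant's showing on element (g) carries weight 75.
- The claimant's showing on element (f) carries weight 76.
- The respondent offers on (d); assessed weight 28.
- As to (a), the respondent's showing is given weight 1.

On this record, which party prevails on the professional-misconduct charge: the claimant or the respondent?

— Issue I —
Stage I.1 — burden on claimant; standard: clear and convincing evidence (weight is at least 75).
    (a): 76 − 1 = 75 ≥ 75 [met]
    (b): 77 − 2 = 75 ≥ 75 [met]
  Stage I.1 carried; the burden shifts to the respondent.
Stage I.2 — burden on respondent; standard: clear and convincing evidence (weight is at least 75).
    (c): 90 − 4 = 86 ≥ 75 [met]
  The respondent carries Stage I.2; the claimant now bears the burden.
Stage I.3 — burden on claimant; standard: the balance of probabilities (weight is at least 50).
    (d): 71 − 28 = 43 < 50 [not met]
  The claimant does not carry Stage I.3.
So the respondent prevails on this issue.
— Issue II —
Stage II.1 — burden on claimant; standard: a preponderance (weight is at least 49).
    (e): 71 − 22 = 49 ≥ 49 [met]
    (f): 76 − 16 = 60 ≥ 49 [met]
  Stage II.1 carried; the burden remains with the claimant.
Stage II.2 — burden on claimant; standard: a preponderance (weight is at least 49).
    (g): 75 − 15 = 60 ≥ 49 [met]
    (h): 46 − 7 = 39 < 49 [not met]
  Not every element is met, so the claimant fails to carry Stage II.2.
The analysis ends at Stage II.2; the respondent prevails on this issue.
— Issue III —
Stage III.1 — burden on claimant; standard: clear and convincing evidence (weight is at least 69).
    (i): 76 − 8 = 68 < 69 [not met]
  Stage III.1 not carried; the claimant fails its burden.
The analysis ends at Stage III.1; the respondent prevails on this issue.
Per-issue: Issue I → respondent; Issue II → respondent; Issue III → respondent. The claimant must prevail on every issue; overall, the respondent prevails.

respondent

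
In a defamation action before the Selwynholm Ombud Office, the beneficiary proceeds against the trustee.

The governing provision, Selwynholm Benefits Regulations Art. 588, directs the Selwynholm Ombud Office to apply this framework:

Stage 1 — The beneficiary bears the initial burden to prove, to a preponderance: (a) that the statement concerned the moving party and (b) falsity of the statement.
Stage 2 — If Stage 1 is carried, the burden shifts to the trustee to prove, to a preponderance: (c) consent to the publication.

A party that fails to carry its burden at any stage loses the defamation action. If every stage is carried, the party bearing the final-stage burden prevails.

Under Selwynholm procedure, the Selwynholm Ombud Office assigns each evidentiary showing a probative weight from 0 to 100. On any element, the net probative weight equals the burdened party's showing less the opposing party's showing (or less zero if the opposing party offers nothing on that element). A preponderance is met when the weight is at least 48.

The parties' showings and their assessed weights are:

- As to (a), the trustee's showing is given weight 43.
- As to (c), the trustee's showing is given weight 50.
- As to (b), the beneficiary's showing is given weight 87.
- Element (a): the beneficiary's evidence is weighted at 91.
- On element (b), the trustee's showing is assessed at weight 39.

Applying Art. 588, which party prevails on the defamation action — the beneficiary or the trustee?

Stage 1 — burden on beneficiary; standard: a preponderance (weight is at least 48).
    (a): 91 − 43 = 48 ≥ 48 [met]
    (b): 87 − 39 = 48 ≥ 48 [met]
  The beneficiary carries Stage 1; the trustee now bears the burden.
Stage 2 — burden on trustee; standard: a preponderance (weight is at least 48).
    (c): 50 ≥ 48 [met]
  The trustee carries the last stage.
Every stage carried; the trustee prevails.

trustee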